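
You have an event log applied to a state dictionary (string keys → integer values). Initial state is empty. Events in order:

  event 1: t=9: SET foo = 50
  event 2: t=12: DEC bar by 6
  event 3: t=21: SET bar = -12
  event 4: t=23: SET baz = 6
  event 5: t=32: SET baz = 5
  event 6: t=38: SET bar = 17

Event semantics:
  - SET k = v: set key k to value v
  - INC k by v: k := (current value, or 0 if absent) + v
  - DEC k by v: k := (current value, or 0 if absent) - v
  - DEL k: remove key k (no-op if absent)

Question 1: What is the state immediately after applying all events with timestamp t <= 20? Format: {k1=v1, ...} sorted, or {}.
Apply events with t <= 20 (2 events):
  after event 1 (t=9: SET foo = 50): {foo=50}
  after event 2 (t=12: DEC bar by 6): {bar=-6, foo=50}

Answer: {bar=-6, foo=50}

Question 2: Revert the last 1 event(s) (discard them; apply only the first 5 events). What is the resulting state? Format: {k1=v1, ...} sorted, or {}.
Keep first 5 events (discard last 1):
  after event 1 (t=9: SET foo = 50): {foo=50}
  after event 2 (t=12: DEC bar by 6): {bar=-6, foo=50}
  after event 3 (t=21: SET bar = -12): {bar=-12, foo=50}
  after event 4 (t=23: SET baz = 6): {bar=-12, baz=6, foo=50}
  after event 5 (t=32: SET baz = 5): {bar=-12, baz=5, foo=50}

Answer: {bar=-12, baz=5, foo=50}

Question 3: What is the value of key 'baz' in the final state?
Track key 'baz' through all 6 events:
  event 1 (t=9: SET foo = 50): baz unchanged
  event 2 (t=12: DEC bar by 6): baz unchanged
  event 3 (t=21: SET bar = -12): baz unchanged
  event 4 (t=23: SET baz = 6): baz (absent) -> 6
  event 5 (t=32: SET baz = 5): baz 6 -> 5
  event 6 (t=38: SET bar = 17): baz unchanged
Final: baz = 5

Answer: 5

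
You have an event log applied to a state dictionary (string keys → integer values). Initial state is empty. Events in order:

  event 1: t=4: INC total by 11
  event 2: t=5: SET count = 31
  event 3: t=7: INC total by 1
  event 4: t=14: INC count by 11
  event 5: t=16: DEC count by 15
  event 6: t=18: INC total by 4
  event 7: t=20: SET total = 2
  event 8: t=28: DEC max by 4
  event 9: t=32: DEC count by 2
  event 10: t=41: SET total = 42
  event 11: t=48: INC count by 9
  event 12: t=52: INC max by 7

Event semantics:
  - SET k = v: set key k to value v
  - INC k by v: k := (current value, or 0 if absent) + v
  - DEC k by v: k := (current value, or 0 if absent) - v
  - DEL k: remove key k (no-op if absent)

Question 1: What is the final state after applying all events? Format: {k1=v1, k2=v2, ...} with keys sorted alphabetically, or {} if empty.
  after event 1 (t=4: INC total by 11): {total=11}
  after event 2 (t=5: SET count = 31): {count=31, total=11}
  after event 3 (t=7: INC total by 1): {count=31, total=12}
  after event 4 (t=14: INC count by 11): {count=42, total=12}
  after event 5 (t=16: DEC count by 15): {count=27, total=12}
  after event 6 (t=18: INC total by 4): {count=27, total=16}
  after event 7 (t=20: SET total = 2): {count=27, total=2}
  after event 8 (t=28: DEC max by 4): {count=27, max=-4, total=2}
  after event 9 (t=32: DEC count by 2): {count=25, max=-4, total=2}
  after event 10 (t=41: SET total = 42): {count=25, max=-4, total=42}
  after event 11 (t=48: INC count by 9): {count=34, max=-4, total=42}
  after event 12 (t=52: INC max by 7): {count=34, max=3, total=42}

Answer: {count=34, max=3, total=42}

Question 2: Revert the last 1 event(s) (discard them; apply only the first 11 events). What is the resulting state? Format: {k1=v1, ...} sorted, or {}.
Answer: {count=34, max=-4, total=42}

Derivation:
Keep first 11 events (discard last 1):
  after event 1 (t=4: INC total by 11): {total=11}
  after event 2 (t=5: SET count = 31): {count=31, total=11}
  after event 3 (t=7: INC total by 1): {count=31, total=12}
  after event 4 (t=14: INC count by 11): {count=42, total=12}
  after event 5 (t=16: DEC count by 15): {count=27, total=12}
  after event 6 (t=18: INC total by 4): {count=27, total=16}
  after event 7 (t=20: SET total = 2): {count=27, total=2}
  after event 8 (t=28: DEC max by 4): {count=27, max=-4, total=2}
  after event 9 (t=32: DEC count by 2): {count=25, max=-4, total=2}
  after event 10 (t=41: SET total = 42): {count=25, max=-4, total=42}
  after event 11 (t=48: INC count by 9): {count=34, max=-4, total=42}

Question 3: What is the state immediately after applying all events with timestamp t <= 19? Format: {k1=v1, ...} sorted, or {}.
Answer: {count=27, total=16}

Derivation:
Apply events with t <= 19 (6 events):
  after event 1 (t=4: INC total by 11): {total=11}
  after event 2 (t=5: SET count = 31): {count=31, total=11}
  after event 3 (t=7: INC total by 1): {count=31, total=12}
  after event 4 (t=14: INC count by 11): {count=42, total=12}
  after event 5 (t=16: DEC count by 15): {count=27, total=12}
  after event 6 (t=18: INC total by 4): {count=27, total=16}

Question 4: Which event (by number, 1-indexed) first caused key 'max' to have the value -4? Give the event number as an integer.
Answer: 8

Derivation:
Looking for first event where max becomes -4:
  event 8: max (absent) -> -4  <-- first match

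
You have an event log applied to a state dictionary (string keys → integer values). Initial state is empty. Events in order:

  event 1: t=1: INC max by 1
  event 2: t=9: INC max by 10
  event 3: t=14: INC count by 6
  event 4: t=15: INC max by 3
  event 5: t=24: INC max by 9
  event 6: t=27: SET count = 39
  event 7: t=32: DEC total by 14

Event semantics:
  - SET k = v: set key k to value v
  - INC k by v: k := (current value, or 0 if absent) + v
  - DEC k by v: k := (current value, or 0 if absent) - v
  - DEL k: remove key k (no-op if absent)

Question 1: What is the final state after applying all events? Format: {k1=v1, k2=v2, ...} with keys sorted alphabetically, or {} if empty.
Answer: {count=39, max=23, total=-14}

Derivation:
  after event 1 (t=1: INC max by 1): {max=1}
  after event 2 (t=9: INC max by 10): {max=11}
  after event 3 (t=14: INC count by 6): {count=6, max=11}
  after event 4 (t=15: INC max by 3): {count=6, max=14}
  after event 5 (t=24: INC max by 9): {count=6, max=23}
  after event 6 (t=27: SET count = 39): {count=39, max=23}
  after event 7 (t=32: DEC total by 14): {count=39, max=23, total=-14}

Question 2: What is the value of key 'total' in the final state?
Track key 'total' through all 7 events:
  event 1 (t=1: INC max by 1): total unchanged
  event 2 (t=9: INC max by 10): total unchanged
  event 3 (t=14: INC count by 6): total unchanged
  event 4 (t=15: INC max by 3): total unchanged
  event 5 (t=24: INC max by 9): total unchanged
  event 6 (t=27: SET count = 39): total unchanged
  event 7 (t=32: DEC total by 14): total (absent) -> -14
Final: total = -14

Answer: -14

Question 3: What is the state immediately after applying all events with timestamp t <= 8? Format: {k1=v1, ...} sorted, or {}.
Apply events with t <= 8 (1 events):
  after event 1 (t=1: INC max by 1): {max=1}

Answer: {max=1}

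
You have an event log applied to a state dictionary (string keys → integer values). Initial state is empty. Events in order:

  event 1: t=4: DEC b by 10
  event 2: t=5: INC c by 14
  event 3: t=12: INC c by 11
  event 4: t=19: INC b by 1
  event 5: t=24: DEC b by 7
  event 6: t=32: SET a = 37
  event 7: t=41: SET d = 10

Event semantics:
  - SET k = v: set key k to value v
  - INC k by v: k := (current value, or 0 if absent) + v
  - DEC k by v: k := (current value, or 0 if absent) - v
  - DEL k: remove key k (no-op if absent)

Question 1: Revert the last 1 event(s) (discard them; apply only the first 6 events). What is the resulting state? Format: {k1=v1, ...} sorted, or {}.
Answer: {a=37, b=-16, c=25}

Derivation:
Keep first 6 events (discard last 1):
  after event 1 (t=4: DEC b by 10): {b=-10}
  after event 2 (t=5: INC c by 14): {b=-10, c=14}
  after event 3 (t=12: INC c by 11): {b=-10, c=25}
  after event 4 (t=19: INC b by 1): {b=-9, c=25}
  after event 5 (t=24: DEC b by 7): {b=-16, c=25}
  after event 6 (t=32: SET a = 37): {a=37, b=-16, c=25}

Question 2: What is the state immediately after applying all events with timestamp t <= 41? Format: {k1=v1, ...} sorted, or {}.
Answer: {a=37, b=-16, c=25, d=10}

Derivation:
Apply events with t <= 41 (7 events):
  after event 1 (t=4: DEC b by 10): {b=-10}
  after event 2 (t=5: INC c by 14): {b=-10, c=14}
  after event 3 (t=12: INC c by 11): {b=-10, c=25}
  after event 4 (t=19: INC b by 1): {b=-9, c=25}
  after event 5 (t=24: DEC b by 7): {b=-16, c=25}
  after event 6 (t=32: SET a = 37): {a=37, b=-16, c=25}
  after event 7 (t=41: SET d = 10): {a=37, b=-16, c=25, d=10}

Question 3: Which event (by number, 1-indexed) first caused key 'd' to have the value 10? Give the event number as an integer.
Answer: 7

Derivation:
Looking for first event where d becomes 10:
  event 7: d (absent) -> 10  <-- first match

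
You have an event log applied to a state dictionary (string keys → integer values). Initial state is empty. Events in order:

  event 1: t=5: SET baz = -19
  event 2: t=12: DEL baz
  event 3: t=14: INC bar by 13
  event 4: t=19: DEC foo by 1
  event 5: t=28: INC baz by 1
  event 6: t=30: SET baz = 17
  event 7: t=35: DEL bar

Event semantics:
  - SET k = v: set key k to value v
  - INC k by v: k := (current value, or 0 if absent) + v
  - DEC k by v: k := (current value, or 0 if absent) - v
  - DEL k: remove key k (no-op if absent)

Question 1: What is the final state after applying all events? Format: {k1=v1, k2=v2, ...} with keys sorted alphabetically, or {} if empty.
Answer: {baz=17, foo=-1}

Derivation:
  after event 1 (t=5: SET baz = -19): {baz=-19}
  after event 2 (t=12: DEL baz): {}
  after event 3 (t=14: INC bar by 13): {bar=13}
  after event 4 (t=19: DEC foo by 1): {bar=13, foo=-1}
  after event 5 (t=28: INC baz by 1): {bar=13, baz=1, foo=-1}
  after event 6 (t=30: SET baz = 17): {bar=13, baz=17, foo=-1}
  after event 7 (t=35: DEL bar): {baz=17, foo=-1}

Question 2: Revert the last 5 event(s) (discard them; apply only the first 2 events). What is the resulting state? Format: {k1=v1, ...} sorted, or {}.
Keep first 2 events (discard last 5):
  after event 1 (t=5: SET baz = -19): {baz=-19}
  after event 2 (t=12: DEL baz): {}

Answer: {}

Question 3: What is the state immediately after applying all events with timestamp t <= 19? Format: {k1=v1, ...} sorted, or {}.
Apply events with t <= 19 (4 events):
  after event 1 (t=5: SET baz = -19): {baz=-19}
  after event 2 (t=12: DEL baz): {}
  after event 3 (t=14: INC bar by 13): {bar=13}
  after event 4 (t=19: DEC foo by 1): {bar=13, foo=-1}

Answer: {bar=13, foo=-1}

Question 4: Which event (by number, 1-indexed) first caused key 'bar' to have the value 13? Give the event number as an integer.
Looking for first event where bar becomes 13:
  event 3: bar (absent) -> 13  <-- first match

Answer: 3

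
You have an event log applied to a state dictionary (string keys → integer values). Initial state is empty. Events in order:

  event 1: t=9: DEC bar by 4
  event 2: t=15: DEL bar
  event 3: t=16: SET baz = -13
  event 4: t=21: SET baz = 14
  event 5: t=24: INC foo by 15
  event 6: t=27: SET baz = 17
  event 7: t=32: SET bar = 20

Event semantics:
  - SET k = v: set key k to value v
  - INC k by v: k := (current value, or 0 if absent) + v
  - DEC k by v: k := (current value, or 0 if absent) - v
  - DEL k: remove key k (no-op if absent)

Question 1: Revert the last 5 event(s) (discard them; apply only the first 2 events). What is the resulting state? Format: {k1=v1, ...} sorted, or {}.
Answer: {}

Derivation:
Keep first 2 events (discard last 5):
  after event 1 (t=9: DEC bar by 4): {bar=-4}
  after event 2 (t=15: DEL bar): {}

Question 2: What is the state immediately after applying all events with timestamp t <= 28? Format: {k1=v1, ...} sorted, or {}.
Apply events with t <= 28 (6 events):
  after event 1 (t=9: DEC bar by 4): {bar=-4}
  after event 2 (t=15: DEL bar): {}
  after event 3 (t=16: SET baz = -13): {baz=-13}
  after event 4 (t=21: SET baz = 14): {baz=14}
  after event 5 (t=24: INC foo by 15): {baz=14, foo=15}
  after event 6 (t=27: SET baz = 17): {baz=17, foo=15}

Answer: {baz=17, foo=15}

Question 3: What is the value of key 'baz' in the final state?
Answer: 17

Derivation:
Track key 'baz' through all 7 events:
  event 1 (t=9: DEC bar by 4): baz unchanged
  event 2 (t=15: DEL bar): baz unchanged
  event 3 (t=16: SET baz = -13): baz (absent) -> -13
  event 4 (t=21: SET baz = 14): baz -13 -> 14
  event 5 (t=24: INC foo by 15): baz unchanged
  event 6 (t=27: SET baz = 17): baz 14 -> 17
  event 7 (t=32: SET bar = 20): baz unchanged
Final: baz = 17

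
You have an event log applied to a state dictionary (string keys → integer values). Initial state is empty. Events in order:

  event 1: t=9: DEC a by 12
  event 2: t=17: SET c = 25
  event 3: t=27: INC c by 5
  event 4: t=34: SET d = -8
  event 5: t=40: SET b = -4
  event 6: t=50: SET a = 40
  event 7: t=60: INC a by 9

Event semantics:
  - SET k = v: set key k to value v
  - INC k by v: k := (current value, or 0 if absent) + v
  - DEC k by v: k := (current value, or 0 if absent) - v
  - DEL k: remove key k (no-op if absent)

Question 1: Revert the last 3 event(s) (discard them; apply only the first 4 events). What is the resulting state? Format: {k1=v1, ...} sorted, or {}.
Keep first 4 events (discard last 3):
  after event 1 (t=9: DEC a by 12): {a=-12}
  after event 2 (t=17: SET c = 25): {a=-12, c=25}
  after event 3 (t=27: INC c by 5): {a=-12, c=30}
  after event 4 (t=34: SET d = -8): {a=-12, c=30, d=-8}

Answer: {a=-12, c=30, d=-8}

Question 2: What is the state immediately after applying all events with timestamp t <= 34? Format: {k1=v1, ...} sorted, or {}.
Apply events with t <= 34 (4 events):
  after event 1 (t=9: DEC a by 12): {a=-12}
  after event 2 (t=17: SET c = 25): {a=-12, c=25}
  after event 3 (t=27: INC c by 5): {a=-12, c=30}
  after event 4 (t=34: SET d = -8): {a=-12, c=30, d=-8}

Answer: {a=-12, c=30, d=-8}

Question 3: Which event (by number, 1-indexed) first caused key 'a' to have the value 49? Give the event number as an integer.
Answer: 7

Derivation:
Looking for first event where a becomes 49:
  event 1: a = -12
  event 2: a = -12
  event 3: a = -12
  event 4: a = -12
  event 5: a = -12
  event 6: a = 40
  event 7: a 40 -> 49  <-- first match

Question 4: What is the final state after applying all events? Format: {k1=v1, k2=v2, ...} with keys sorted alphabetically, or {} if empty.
  after event 1 (t=9: DEC a by 12): {a=-12}
  after event 2 (t=17: SET c = 25): {a=-12, c=25}
  after event 3 (t=27: INC c by 5): {a=-12, c=30}
  after event 4 (t=34: SET d = -8): {a=-12, c=30, d=-8}
  after event 5 (t=40: SET b = -4): {a=-12, b=-4, c=30, d=-8}
  after event 6 (t=50: SET a = 40): {a=40, b=-4, c=30, d=-8}
  after event 7 (t=60: INC a by 9): {a=49, b=-4, c=30, d=-8}

Answer: {a=49, b=-4, c=30, d=-8}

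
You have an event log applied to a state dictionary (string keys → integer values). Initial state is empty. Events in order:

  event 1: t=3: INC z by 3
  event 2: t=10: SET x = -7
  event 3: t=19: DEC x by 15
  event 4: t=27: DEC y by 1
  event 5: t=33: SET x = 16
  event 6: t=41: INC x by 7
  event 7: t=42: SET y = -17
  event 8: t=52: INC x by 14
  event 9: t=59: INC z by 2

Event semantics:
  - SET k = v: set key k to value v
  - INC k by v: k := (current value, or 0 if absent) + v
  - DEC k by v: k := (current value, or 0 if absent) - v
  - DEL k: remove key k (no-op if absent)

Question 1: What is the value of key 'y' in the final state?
Track key 'y' through all 9 events:
  event 1 (t=3: INC z by 3): y unchanged
  event 2 (t=10: SET x = -7): y unchanged
  event 3 (t=19: DEC x by 15): y unchanged
  event 4 (t=27: DEC y by 1): y (absent) -> -1
  event 5 (t=33: SET x = 16): y unchanged
  event 6 (t=41: INC x by 7): y unchanged
  event 7 (t=42: SET y = -17): y -1 -> -17
  event 8 (t=52: INC x by 14): y unchanged
  event 9 (t=59: INC z by 2): y unchanged
Final: y = -17

Answer: -17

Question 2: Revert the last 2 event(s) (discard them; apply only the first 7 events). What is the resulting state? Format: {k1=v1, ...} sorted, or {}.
Keep first 7 events (discard last 2):
  after event 1 (t=3: INC z by 3): {z=3}
  after event 2 (t=10: SET x = -7): {x=-7, z=3}
  after event 3 (t=19: DEC x by 15): {x=-22, z=3}
  after event 4 (t=27: DEC y by 1): {x=-22, y=-1, z=3}
  after event 5 (t=33: SET x = 16): {x=16, y=-1, z=3}
  after event 6 (t=41: INC x by 7): {x=23, y=-1, z=3}
  after event 7 (t=42: SET y = -17): {x=23, y=-17, z=3}

Answer: {x=23, y=-17, z=3}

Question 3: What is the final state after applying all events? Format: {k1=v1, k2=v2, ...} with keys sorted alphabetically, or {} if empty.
  after event 1 (t=3: INC z by 3): {z=3}
  after event 2 (t=10: SET x = -7): {x=-7, z=3}
  after event 3 (t=19: DEC x by 15): {x=-22, z=3}
  after event 4 (t=27: DEC y by 1): {x=-22, y=-1, z=3}
  after event 5 (t=33: SET x = 16): {x=16, y=-1, z=3}
  after event 6 (t=41: INC x by 7): {x=23, y=-1, z=3}
  after event 7 (t=42: SET y = -17): {x=23, y=-17, z=3}
  after event 8 (t=52: INC x by 14): {x=37, y=-17, z=3}
  after event 9 (t=59: INC z by 2): {x=37, y=-17, z=5}

Answer: {x=37, y=-17, z=5}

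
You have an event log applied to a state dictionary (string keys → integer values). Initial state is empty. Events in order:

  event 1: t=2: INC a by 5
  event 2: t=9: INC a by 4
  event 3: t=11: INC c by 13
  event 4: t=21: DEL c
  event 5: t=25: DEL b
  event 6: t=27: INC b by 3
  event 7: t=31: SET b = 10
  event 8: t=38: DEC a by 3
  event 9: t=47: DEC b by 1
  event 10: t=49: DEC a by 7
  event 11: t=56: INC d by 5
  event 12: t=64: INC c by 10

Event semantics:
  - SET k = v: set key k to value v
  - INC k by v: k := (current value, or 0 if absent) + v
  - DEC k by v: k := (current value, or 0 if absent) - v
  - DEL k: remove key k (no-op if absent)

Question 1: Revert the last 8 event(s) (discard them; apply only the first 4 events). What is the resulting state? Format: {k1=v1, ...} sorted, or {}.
Answer: {a=9}

Derivation:
Keep first 4 events (discard last 8):
  after event 1 (t=2: INC a by 5): {a=5}
  after event 2 (t=9: INC a by 4): {a=9}
  after event 3 (t=11: INC c by 13): {a=9, c=13}
  after event 4 (t=21: DEL c): {a=9}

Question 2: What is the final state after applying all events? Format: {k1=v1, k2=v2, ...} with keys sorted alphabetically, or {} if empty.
  after event 1 (t=2: INC a by 5): {a=5}
  after event 2 (t=9: INC a by 4): {a=9}
  after event 3 (t=11: INC c by 13): {a=9, c=13}
  after event 4 (t=21: DEL c): {a=9}
  after event 5 (t=25: DEL b): {a=9}
  after event 6 (t=27: INC b by 3): {a=9, b=3}
  after event 7 (t=31: SET b = 10): {a=9, b=10}
  after event 8 (t=38: DEC a by 3): {a=6, b=10}
  after event 9 (t=47: DEC b by 1): {a=6, b=9}
  after event 10 (t=49: DEC a by 7): {a=-1, b=9}
  after event 11 (t=56: INC d by 5): {a=-1, b=9, d=5}
  after event 12 (t=64: INC c by 10): {a=-1, b=9, c=10, d=5}

Answer: {a=-1, b=9, c=10, d=5}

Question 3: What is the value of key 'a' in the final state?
Answer: -1

Derivation:
Track key 'a' through all 12 events:
  event 1 (t=2: INC a by 5): a (absent) -> 5
  event 2 (t=9: INC a by 4): a 5 -> 9
  event 3 (t=11: INC c by 13): a unchanged
  event 4 (t=21: DEL c): a unchanged
  event 5 (t=25: DEL b): a unchanged
  event 6 (t=27: INC b by 3): a unchanged
  event 7 (t=31: SET b = 10): a unchanged
  event 8 (t=38: DEC a by 3): a 9 -> 6
  event 9 (t=47: DEC b by 1): a unchanged
  event 10 (t=49: DEC a by 7): a 6 -> -1
  event 11 (t=56: INC d by 5): a unchanged
  event 12 (t=64: INC c by 10): a unchanged
Final: a = -1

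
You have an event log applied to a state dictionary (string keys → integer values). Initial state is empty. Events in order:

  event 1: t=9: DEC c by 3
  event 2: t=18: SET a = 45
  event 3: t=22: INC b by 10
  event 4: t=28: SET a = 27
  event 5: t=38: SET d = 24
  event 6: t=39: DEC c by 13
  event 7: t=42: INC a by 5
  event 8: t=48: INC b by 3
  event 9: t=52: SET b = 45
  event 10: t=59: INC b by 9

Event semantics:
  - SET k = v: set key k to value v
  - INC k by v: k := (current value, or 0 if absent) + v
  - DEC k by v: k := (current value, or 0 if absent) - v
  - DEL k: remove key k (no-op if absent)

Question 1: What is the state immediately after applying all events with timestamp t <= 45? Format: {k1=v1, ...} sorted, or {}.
Apply events with t <= 45 (7 events):
  after event 1 (t=9: DEC c by 3): {c=-3}
  after event 2 (t=18: SET a = 45): {a=45, c=-3}
  after event 3 (t=22: INC b by 10): {a=45, b=10, c=-3}
  after event 4 (t=28: SET a = 27): {a=27, b=10, c=-3}
  after event 5 (t=38: SET d = 24): {a=27, b=10, c=-3, d=24}
  after event 6 (t=39: DEC c by 13): {a=27, b=10, c=-16, d=24}
  after event 7 (t=42: INC a by 5): {a=32, b=10, c=-16, d=24}

Answer: {a=32, b=10, c=-16, d=24}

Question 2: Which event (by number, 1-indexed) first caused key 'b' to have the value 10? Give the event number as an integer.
Looking for first event where b becomes 10:
  event 3: b (absent) -> 10  <-- first match

Answer: 3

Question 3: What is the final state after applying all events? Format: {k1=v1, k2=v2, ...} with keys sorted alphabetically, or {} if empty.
Answer: {a=32, b=54, c=-16, d=24}

Derivation:
  after event 1 (t=9: DEC c by 3): {c=-3}
  after event 2 (t=18: SET a = 45): {a=45, c=-3}
  after event 3 (t=22: INC b by 10): {a=45, b=10, c=-3}
  after event 4 (t=28: SET a = 27): {a=27, b=10, c=-3}
  after event 5 (t=38: SET d = 24): {a=27, b=10, c=-3, d=24}
  after event 6 (t=39: DEC c by 13): {a=27, b=10, c=-16, d=24}
  after event 7 (t=42: INC a by 5): {a=32, b=10, c=-16, d=24}
  after event 8 (t=48: INC b by 3): {a=32, b=13, c=-16, d=24}
  after event 9 (t=52: SET b = 45): {a=32, b=45, c=-16, d=24}
  after event 10 (t=59: INC b by 9): {a=32, b=54, c=-16, d=24}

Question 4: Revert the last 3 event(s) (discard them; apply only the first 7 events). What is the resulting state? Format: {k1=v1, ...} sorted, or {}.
Answer: {a=32, b=10, c=-16, d=24}

Derivation:
Keep first 7 events (discard last 3):
  after event 1 (t=9: DEC c by 3): {c=-3}
  after event 2 (t=18: SET a = 45): {a=45, c=-3}
  after event 3 (t=22: INC b by 10): {a=45, b=10, c=-3}
  after event 4 (t=28: SET a = 27): {a=27, b=10, c=-3}
  after event 5 (t=38: SET d = 24): {a=27, b=10, c=-3, d=24}
  after event 6 (t=39: DEC c by 13): {a=27, b=10, c=-16, d=24}
  after event 7 (t=42: INC a by 5): {a=32, b=10, c=-16, d=24}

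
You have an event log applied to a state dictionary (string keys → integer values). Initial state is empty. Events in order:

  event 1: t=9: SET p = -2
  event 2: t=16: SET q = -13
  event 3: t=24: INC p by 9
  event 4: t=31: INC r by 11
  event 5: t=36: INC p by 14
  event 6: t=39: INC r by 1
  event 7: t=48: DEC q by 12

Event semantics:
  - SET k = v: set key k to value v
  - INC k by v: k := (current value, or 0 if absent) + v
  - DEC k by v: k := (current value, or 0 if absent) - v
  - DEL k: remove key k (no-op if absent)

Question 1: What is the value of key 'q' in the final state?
Track key 'q' through all 7 events:
  event 1 (t=9: SET p = -2): q unchanged
  event 2 (t=16: SET q = -13): q (absent) -> -13
  event 3 (t=24: INC p by 9): q unchanged
  event 4 (t=31: INC r by 11): q unchanged
  event 5 (t=36: INC p by 14): q unchanged
  event 6 (t=39: INC r by 1): q unchanged
  event 7 (t=48: DEC q by 12): q -13 -> -25
Final: q = -25

Answer: -25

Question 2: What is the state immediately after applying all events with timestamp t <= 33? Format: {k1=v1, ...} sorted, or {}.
Answer: {p=7, q=-13, r=11}

Derivation:
Apply events with t <= 33 (4 events):
  after event 1 (t=9: SET p = -2): {p=-2}
  after event 2 (t=16: SET q = -13): {p=-2, q=-13}
  after event 3 (t=24: INC p by 9): {p=7, q=-13}
  after event 4 (t=31: INC r by 11): {p=7, q=-13, r=11}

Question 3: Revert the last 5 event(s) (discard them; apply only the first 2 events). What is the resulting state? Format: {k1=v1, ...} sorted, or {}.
Answer: {p=-2, q=-13}

Derivation:
Keep first 2 events (discard last 5):
  after event 1 (t=9: SET p = -2): {p=-2}
  after event 2 (t=16: SET q = -13): {p=-2, q=-13}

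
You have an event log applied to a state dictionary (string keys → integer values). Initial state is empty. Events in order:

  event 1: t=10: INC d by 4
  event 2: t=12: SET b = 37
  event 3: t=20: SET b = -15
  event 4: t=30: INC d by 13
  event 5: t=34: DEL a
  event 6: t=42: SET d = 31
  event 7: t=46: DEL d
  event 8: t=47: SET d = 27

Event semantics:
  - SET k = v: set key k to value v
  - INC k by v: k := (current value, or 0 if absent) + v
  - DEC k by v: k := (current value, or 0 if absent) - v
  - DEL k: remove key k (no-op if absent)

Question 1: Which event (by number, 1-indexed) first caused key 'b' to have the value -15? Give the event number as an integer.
Answer: 3

Derivation:
Looking for first event where b becomes -15:
  event 2: b = 37
  event 3: b 37 -> -15  <-- first match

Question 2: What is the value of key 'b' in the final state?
Track key 'b' through all 8 events:
  event 1 (t=10: INC d by 4): b unchanged
  event 2 (t=12: SET b = 37): b (absent) -> 37
  event 3 (t=20: SET b = -15): b 37 -> -15
  event 4 (t=30: INC d by 13): b unchanged
  event 5 (t=34: DEL a): b unchanged
  event 6 (t=42: SET d = 31): b unchanged
  event 7 (t=46: DEL d): b unchanged
  event 8 (t=47: SET d = 27): b unchanged
Final: b = -15

Answer: -15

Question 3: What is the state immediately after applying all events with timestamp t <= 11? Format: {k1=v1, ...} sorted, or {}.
Apply events with t <= 11 (1 events):
  after event 1 (t=10: INC d by 4): {d=4}

Answer: {d=4}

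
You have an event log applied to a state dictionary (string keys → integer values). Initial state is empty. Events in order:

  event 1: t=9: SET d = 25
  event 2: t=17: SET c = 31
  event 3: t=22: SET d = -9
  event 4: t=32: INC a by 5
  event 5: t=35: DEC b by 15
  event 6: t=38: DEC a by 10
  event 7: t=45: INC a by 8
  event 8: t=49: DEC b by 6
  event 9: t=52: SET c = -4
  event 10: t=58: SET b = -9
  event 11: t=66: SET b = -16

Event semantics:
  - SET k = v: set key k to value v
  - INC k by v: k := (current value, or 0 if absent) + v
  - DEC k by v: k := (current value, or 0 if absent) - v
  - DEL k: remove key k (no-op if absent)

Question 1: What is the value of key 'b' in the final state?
Answer: -16

Derivation:
Track key 'b' through all 11 events:
  event 1 (t=9: SET d = 25): b unchanged
  event 2 (t=17: SET c = 31): b unchanged
  event 3 (t=22: SET d = -9): b unchanged
  event 4 (t=32: INC a by 5): b unchanged
  event 5 (t=35: DEC b by 15): b (absent) -> -15
  event 6 (t=38: DEC a by 10): b unchanged
  event 7 (t=45: INC a by 8): b unchanged
  event 8 (t=49: DEC b by 6): b -15 -> -21
  event 9 (t=52: SET c = -4): b unchanged
  event 10 (t=58: SET b = -9): b -21 -> -9
  event 11 (t=66: SET b = -16): b -9 -> -16
Final: b = -16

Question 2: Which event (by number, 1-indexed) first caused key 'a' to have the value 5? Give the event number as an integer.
Looking for first event where a becomes 5:
  event 4: a (absent) -> 5  <-- first match

Answer: 4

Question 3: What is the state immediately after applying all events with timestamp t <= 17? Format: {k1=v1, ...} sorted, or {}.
Apply events with t <= 17 (2 events):
  after event 1 (t=9: SET d = 25): {d=25}
  after event 2 (t=17: SET c = 31): {c=31, d=25}

Answer: {c=31, d=25}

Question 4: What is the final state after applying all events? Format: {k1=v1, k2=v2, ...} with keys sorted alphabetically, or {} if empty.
  after event 1 (t=9: SET d = 25): {d=25}
  after event 2 (t=17: SET c = 31): {c=31, d=25}
  after event 3 (t=22: SET d = -9): {c=31, d=-9}
  after event 4 (t=32: INC a by 5): {a=5, c=31, d=-9}
  after event 5 (t=35: DEC b by 15): {a=5, b=-15, c=31, d=-9}
  after event 6 (t=38: DEC a by 10): {a=-5, b=-15, c=31, d=-9}
  after event 7 (t=45: INC a by 8): {a=3, b=-15, c=31, d=-9}
  after event 8 (t=49: DEC b by 6): {a=3, b=-21, c=31, d=-9}
  after event 9 (t=52: SET c = -4): {a=3, b=-21, c=-4, d=-9}
  after event 10 (t=58: SET b = -9): {a=3, b=-9, c=-4, d=-9}
  after event 11 (t=66: SET b = -16): {a=3, b=-16, c=-4, d=-9}

Answer: {a=3, b=-16, c=-4, d=-9}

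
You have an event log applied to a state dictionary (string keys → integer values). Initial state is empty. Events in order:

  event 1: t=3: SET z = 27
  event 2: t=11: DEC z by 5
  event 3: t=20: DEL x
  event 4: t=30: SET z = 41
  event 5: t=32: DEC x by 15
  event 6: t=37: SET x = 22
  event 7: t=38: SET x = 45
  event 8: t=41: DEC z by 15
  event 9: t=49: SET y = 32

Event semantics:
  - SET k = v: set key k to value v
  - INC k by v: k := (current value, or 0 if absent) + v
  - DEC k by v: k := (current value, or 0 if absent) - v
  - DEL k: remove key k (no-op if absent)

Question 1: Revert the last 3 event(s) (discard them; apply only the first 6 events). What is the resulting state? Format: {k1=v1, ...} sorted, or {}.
Keep first 6 events (discard last 3):
  after event 1 (t=3: SET z = 27): {z=27}
  after event 2 (t=11: DEC z by 5): {z=22}
  after event 3 (t=20: DEL x): {z=22}
  after event 4 (t=30: SET z = 41): {z=41}
  after event 5 (t=32: DEC x by 15): {x=-15, z=41}
  after event 6 (t=37: SET x = 22): {x=22, z=41}

Answer: {x=22, z=41}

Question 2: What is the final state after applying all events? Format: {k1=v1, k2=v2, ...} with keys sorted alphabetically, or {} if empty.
Answer: {x=45, y=32, z=26}

Derivation:
  after event 1 (t=3: SET z = 27): {z=27}
  after event 2 (t=11: DEC z by 5): {z=22}
  after event 3 (t=20: DEL x): {z=22}
  after event 4 (t=30: SET z = 41): {z=41}
  after event 5 (t=32: DEC x by 15): {x=-15, z=41}
  after event 6 (t=37: SET x = 22): {x=22, z=41}
  after event 7 (t=38: SET x = 45): {x=45, z=41}
  after event 8 (t=41: DEC z by 15): {x=45, z=26}
  after event 9 (t=49: SET y = 32): {x=45, y=32, z=26}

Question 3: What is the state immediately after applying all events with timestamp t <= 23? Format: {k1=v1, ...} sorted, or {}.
Apply events with t <= 23 (3 events):
  after event 1 (t=3: SET z = 27): {z=27}
  after event 2 (t=11: DEC z by 5): {z=22}
  after event 3 (t=20: DEL x): {z=22}

Answer: {z=22}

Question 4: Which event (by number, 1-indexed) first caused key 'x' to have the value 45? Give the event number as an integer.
Answer: 7

Derivation:
Looking for first event where x becomes 45:
  event 5: x = -15
  event 6: x = 22
  event 7: x 22 -> 45  <-- first match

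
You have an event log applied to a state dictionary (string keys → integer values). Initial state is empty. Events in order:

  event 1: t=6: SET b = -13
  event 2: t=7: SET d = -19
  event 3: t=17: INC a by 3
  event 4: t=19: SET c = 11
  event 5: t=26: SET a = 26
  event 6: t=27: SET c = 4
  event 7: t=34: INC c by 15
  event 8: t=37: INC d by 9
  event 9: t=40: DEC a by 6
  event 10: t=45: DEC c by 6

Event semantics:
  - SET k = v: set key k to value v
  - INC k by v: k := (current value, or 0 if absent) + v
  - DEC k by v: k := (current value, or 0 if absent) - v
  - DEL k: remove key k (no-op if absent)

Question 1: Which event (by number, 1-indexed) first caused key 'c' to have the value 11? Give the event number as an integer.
Looking for first event where c becomes 11:
  event 4: c (absent) -> 11  <-- first match

Answer: 4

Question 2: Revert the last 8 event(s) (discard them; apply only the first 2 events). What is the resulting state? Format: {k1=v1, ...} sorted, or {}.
Answer: {b=-13, d=-19}

Derivation:
Keep first 2 events (discard last 8):
  after event 1 (t=6: SET b = -13): {b=-13}
  after event 2 (t=7: SET d = -19): {b=-13, d=-19}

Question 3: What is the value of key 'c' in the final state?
Answer: 13

Derivation:
Track key 'c' through all 10 events:
  event 1 (t=6: SET b = -13): c unchanged
  event 2 (t=7: SET d = -19): c unchanged
  event 3 (t=17: INC a by 3): c unchanged
  event 4 (t=19: SET c = 11): c (absent) -> 11
  event 5 (t=26: SET a = 26): c unchanged
  event 6 (t=27: SET c = 4): c 11 -> 4
  event 7 (t=34: INC c by 15): c 4 -> 19
  event 8 (t=37: INC d by 9): c unchanged
  event 9 (t=40: DEC a by 6): c unchanged
  event 10 (t=45: DEC c by 6): c 19 -> 13
Final: c = 13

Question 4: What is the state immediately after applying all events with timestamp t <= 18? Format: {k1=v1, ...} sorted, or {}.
Answer: {a=3, b=-13, d=-19}

Derivation:
Apply events with t <= 18 (3 events):
  after event 1 (t=6: SET b = -13): {b=-13}
  after event 2 (t=7: SET d = -19): {b=-13, d=-19}
  after event 3 (t=17: INC a by 3): {a=3, b=-13, d=-19}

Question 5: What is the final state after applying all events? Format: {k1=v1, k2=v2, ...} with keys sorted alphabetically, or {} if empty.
Answer: {a=20, b=-13, c=13, d=-10}

Derivation:
  after event 1 (t=6: SET b = -13): {b=-13}
  after event 2 (t=7: SET d = -19): {b=-13, d=-19}
  after event 3 (t=17: INC a by 3): {a=3, b=-13, d=-19}
  after event 4 (t=19: SET c = 11): {a=3, b=-13, c=11, d=-19}
  after event 5 (t=26: SET a = 26): {a=26, b=-13, c=11, d=-19}
  after event 6 (t=27: SET c = 4): {a=26, b=-13, c=4, d=-19}
  after event 7 (t=34: INC c by 15): {a=26, b=-13, c=19, d=-19}
  after event 8 (t=37: INC d by 9): {a=26, b=-13, c=19, d=-10}
  after event 9 (t=40: DEC a by 6): {a=20, b=-13, c=19, d=-10}
  after event 10 (t=45: DEC c by 6): {a=20, b=-13, c=13, d=-10}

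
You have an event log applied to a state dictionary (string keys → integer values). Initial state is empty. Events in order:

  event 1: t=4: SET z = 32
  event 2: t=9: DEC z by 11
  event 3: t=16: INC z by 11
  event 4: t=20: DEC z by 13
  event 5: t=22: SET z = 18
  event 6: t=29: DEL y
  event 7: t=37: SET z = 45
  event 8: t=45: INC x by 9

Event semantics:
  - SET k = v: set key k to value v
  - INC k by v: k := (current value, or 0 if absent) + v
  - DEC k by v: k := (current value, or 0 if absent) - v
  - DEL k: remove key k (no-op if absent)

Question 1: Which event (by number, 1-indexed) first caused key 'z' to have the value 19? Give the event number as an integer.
Answer: 4

Derivation:
Looking for first event where z becomes 19:
  event 1: z = 32
  event 2: z = 21
  event 3: z = 32
  event 4: z 32 -> 19  <-- first match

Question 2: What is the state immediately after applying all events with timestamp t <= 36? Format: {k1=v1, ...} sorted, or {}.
Apply events with t <= 36 (6 events):
  after event 1 (t=4: SET z = 32): {z=32}
  after event 2 (t=9: DEC z by 11): {z=21}
  after event 3 (t=16: INC z by 11): {z=32}
  after event 4 (t=20: DEC z by 13): {z=19}
  after event 5 (t=22: SET z = 18): {z=18}
  after event 6 (t=29: DEL y): {z=18}

Answer: {z=18}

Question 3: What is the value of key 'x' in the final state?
Track key 'x' through all 8 events:
  event 1 (t=4: SET z = 32): x unchanged
  event 2 (t=9: DEC z by 11): x unchanged
  event 3 (t=16: INC z by 11): x unchanged
  event 4 (t=20: DEC z by 13): x unchanged
  event 5 (t=22: SET z = 18): x unchanged
  event 6 (t=29: DEL y): x unchanged
  event 7 (t=37: SET z = 45): x unchanged
  event 8 (t=45: INC x by 9): x (absent) -> 9
Final: x = 9

Answer: 9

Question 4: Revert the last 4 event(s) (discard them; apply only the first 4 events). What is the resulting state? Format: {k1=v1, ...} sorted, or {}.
Answer: {z=19}

Derivation:
Keep first 4 events (discard last 4):
  after event 1 (t=4: SET z = 32): {z=32}
  after event 2 (t=9: DEC z by 11): {z=21}
  after event 3 (t=16: INC z by 11): {z=32}
  after event 4 (t=20: DEC z by 13): {z=19}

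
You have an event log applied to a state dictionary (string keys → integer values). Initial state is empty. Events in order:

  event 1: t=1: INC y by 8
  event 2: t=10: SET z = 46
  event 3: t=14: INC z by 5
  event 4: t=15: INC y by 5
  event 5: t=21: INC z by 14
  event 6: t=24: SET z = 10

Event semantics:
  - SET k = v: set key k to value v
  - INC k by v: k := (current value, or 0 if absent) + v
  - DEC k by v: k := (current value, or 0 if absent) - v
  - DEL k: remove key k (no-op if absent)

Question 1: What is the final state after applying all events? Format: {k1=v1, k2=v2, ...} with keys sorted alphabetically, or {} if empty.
  after event 1 (t=1: INC y by 8): {y=8}
  after event 2 (t=10: SET z = 46): {y=8, z=46}
  after event 3 (t=14: INC z by 5): {y=8, z=51}
  after event 4 (t=15: INC y by 5): {y=13, z=51}
  after event 5 (t=21: INC z by 14): {y=13, z=65}
  after event 6 (t=24: SET z = 10): {y=13, z=10}

Answer: {y=13, z=10}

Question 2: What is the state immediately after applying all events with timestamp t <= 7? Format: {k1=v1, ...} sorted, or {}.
Apply events with t <= 7 (1 events):
  after event 1 (t=1: INC y by 8): {y=8}

Answer: {y=8}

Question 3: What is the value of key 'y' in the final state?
Answer: 13

Derivation:
Track key 'y' through all 6 events:
  event 1 (t=1: INC y by 8): y (absent) -> 8
  event 2 (t=10: SET z = 46): y unchanged
  event 3 (t=14: INC z by 5): y unchanged
  event 4 (t=15: INC y by 5): y 8 -> 13
  event 5 (t=21: INC z by 14): y unchanged
  event 6 (t=24: SET z = 10): y unchanged
Final: y = 13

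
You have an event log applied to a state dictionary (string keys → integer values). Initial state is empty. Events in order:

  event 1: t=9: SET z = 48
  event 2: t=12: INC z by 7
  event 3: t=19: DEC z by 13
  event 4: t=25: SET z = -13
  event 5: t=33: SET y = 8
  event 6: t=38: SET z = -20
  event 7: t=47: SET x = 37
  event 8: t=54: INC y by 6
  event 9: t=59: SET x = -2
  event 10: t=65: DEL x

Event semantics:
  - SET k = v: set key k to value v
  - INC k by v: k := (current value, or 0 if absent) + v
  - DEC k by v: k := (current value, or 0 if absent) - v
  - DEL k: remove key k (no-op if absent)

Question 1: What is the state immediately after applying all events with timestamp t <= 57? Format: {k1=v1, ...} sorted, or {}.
Answer: {x=37, y=14, z=-20}

Derivation:
Apply events with t <= 57 (8 events):
  after event 1 (t=9: SET z = 48): {z=48}
  after event 2 (t=12: INC z by 7): {z=55}
  after event 3 (t=19: DEC z by 13): {z=42}
  after event 4 (t=25: SET z = -13): {z=-13}
  after event 5 (t=33: SET y = 8): {y=8, z=-13}
  after event 6 (t=38: SET z = -20): {y=8, z=-20}
  after event 7 (t=47: SET x = 37): {x=37, y=8, z=-20}
  after event 8 (t=54: INC y by 6): {x=37, y=14, z=-20}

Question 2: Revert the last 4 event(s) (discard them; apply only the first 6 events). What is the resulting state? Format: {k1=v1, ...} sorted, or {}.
Keep first 6 events (discard last 4):
  after event 1 (t=9: SET z = 48): {z=48}
  after event 2 (t=12: INC z by 7): {z=55}
  after event 3 (t=19: DEC z by 13): {z=42}
  after event 4 (t=25: SET z = -13): {z=-13}
  after event 5 (t=33: SET y = 8): {y=8, z=-13}
  after event 6 (t=38: SET z = -20): {y=8, z=-20}

Answer: {y=8, z=-20}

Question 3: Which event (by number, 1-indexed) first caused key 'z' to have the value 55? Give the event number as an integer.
Answer: 2

Derivation:
Looking for first event where z becomes 55:
  event 1: z = 48
  event 2: z 48 -> 55  <-- first match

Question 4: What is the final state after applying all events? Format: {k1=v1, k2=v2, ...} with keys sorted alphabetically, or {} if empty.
Answer: {y=14, z=-20}

Derivation:
  after event 1 (t=9: SET z = 48): {z=48}
  after event 2 (t=12: INC z by 7): {z=55}
  after event 3 (t=19: DEC z by 13): {z=42}
  after event 4 (t=25: SET z = -13): {z=-13}
  after event 5 (t=33: SET y = 8): {y=8, z=-13}
  after event 6 (t=38: SET z = -20): {y=8, z=-20}
  after event 7 (t=47: SET x = 37): {x=37, y=8, z=-20}
  after event 8 (t=54: INC y by 6): {x=37, y=14, z=-20}
  after event 9 (t=59: SET x = -2): {x=-2, y=14, z=-20}
  after event 10 (t=65: DEL x): {y=14, z=-20}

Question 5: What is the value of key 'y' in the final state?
Track key 'y' through all 10 events:
  event 1 (t=9: SET z = 48): y unchanged
  event 2 (t=12: INC z by 7): y unchanged
  event 3 (t=19: DEC z by 13): y unchanged
  event 4 (t=25: SET z = -13): y unchanged
  event 5 (t=33: SET y = 8): y (absent) -> 8
  event 6 (t=38: SET z = -20): y unchanged
  event 7 (t=47: SET x = 37): y unchanged
  event 8 (t=54: INC y by 6): y 8 -> 14
  event 9 (t=59: SET x = -2): y unchanged
  event 10 (t=65: DEL x): y unchanged
Final: y = 14

Answer: 14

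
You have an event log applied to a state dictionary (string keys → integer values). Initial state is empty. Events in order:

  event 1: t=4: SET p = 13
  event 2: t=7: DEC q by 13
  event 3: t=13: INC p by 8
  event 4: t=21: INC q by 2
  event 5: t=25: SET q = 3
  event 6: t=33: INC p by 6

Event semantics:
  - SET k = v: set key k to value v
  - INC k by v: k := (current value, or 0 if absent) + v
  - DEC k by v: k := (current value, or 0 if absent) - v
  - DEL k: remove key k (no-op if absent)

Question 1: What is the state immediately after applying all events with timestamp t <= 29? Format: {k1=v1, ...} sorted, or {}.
Apply events with t <= 29 (5 events):
  after event 1 (t=4: SET p = 13): {p=13}
  after event 2 (t=7: DEC q by 13): {p=13, q=-13}
  after event 3 (t=13: INC p by 8): {p=21, q=-13}
  after event 4 (t=21: INC q by 2): {p=21, q=-11}
  after event 5 (t=25: SET q = 3): {p=21, q=3}

Answer: {p=21, q=3}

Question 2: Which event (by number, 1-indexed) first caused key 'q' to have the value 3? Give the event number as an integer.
Looking for first event where q becomes 3:
  event 2: q = -13
  event 3: q = -13
  event 4: q = -11
  event 5: q -11 -> 3  <-- first match

Answer: 5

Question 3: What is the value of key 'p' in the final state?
Answer: 27

Derivation:
Track key 'p' through all 6 events:
  event 1 (t=4: SET p = 13): p (absent) -> 13
  event 2 (t=7: DEC q by 13): p unchanged
  event 3 (t=13: INC p by 8): p 13 -> 21
  event 4 (t=21: INC q by 2): p unchanged
  event 5 (t=25: SET q = 3): p unchanged
  event 6 (t=33: INC p by 6): p 21 -> 27
Final: p = 27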